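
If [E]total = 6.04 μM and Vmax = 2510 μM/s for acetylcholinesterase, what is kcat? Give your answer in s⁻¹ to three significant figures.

kcat = Vmax/[E]total = 2510 μM/s / 6.04 μM = 416 s⁻¹.

416 s⁻¹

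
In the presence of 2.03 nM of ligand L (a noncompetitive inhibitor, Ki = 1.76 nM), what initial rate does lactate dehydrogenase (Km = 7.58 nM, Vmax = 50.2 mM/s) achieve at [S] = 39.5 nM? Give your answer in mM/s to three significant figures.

19.6 mM/s

With α = 1 + [I]/Ki = 1 + 2.03/1.76 = 2.153, the noncompetitive rate law is v = (Vmax/α)·[S] / (Km + [S]).
v = (50.2/2.153)×39.5 / (7.58 + 39.5) = 920.8/47.08 = 19.6 mM/s.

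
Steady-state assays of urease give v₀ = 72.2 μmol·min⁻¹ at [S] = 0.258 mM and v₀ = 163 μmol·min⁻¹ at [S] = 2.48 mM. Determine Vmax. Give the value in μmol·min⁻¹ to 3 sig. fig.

From v = Vmax[S]/(Km+[S]), each point gives Vmax = v(Km+[S])/[S].
Equating: 72.2(Km+0.258)/0.258 = 163(Km+2.48)/2.48.
279.8·Km + 72.2 = 65.73·Km + 163, so (279.8 − 65.73)·Km = 163 − 72.2.
Km = 90.80/214.1 = 0.424 mM; then Vmax = 72.2(0.424+0.258)/0.258 = 191 μmol·min⁻¹.

191 μmol·min⁻¹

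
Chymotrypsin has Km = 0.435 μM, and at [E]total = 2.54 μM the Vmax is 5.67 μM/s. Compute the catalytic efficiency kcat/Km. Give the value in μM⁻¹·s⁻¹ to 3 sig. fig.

kcat = Vmax/[E]total = 5.67/2.54 = 2.23 s⁻¹.
kcat/Km = 2.23/0.435 = 5.13 μM⁻¹·s⁻¹.

5.13 μM⁻¹·s⁻¹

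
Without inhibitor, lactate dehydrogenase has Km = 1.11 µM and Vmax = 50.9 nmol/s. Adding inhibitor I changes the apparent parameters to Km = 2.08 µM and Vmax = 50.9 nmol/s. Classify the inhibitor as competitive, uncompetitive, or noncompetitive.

competitive

Km increases (1.11 → 2.08 µM) while Vmax is unchanged — the hallmark of competitive inhibition.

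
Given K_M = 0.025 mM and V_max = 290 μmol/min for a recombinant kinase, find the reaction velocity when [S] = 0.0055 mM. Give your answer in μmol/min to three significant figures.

v = Vmax·[S]/(Km + [S]) = 290 × 0.0055 / (0.025 + 0.0055)
  = 1.595 / 0.03050 = 52.3 μmol/min.

52.3 μmol/min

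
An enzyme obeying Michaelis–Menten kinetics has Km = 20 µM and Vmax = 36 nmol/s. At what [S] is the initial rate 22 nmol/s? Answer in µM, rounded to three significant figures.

The required fractional saturation is v/Vmax = 22/36 = 0.6111.
Then [S]/(Km+[S]) = 0.6111 ⇒ [S] = 20 × 0.6111/(1 − 0.6111) = 31.4 µM.

31.4 µM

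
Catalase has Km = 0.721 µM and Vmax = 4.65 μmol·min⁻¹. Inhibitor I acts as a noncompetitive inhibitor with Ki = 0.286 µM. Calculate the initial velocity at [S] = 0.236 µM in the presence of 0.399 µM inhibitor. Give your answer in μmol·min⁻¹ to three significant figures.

0.479 μmol·min⁻¹

With α = 1 + [I]/Ki = 1 + 0.399/0.286 = 2.395, the noncompetitive rate law is v = (Vmax/α)·[S] / (Km + [S]).
v = (4.65/2.395)×0.236 / (0.721 + 0.236) = 0.4582/0.9570 = 0.479 μmol·min⁻¹.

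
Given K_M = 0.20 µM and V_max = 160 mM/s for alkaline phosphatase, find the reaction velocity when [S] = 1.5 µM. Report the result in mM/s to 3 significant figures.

v = Vmax·[S]/(Km + [S]) = 160 × 1.5 / (0.20 + 1.5)
  = 240.0 / 1.700 = 141 mM/s.

141 mM/s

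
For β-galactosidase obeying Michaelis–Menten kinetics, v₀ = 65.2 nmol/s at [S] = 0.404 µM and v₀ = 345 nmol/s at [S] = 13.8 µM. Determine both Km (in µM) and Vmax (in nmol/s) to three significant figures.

In reciprocal form, 1/v = (Km/Vmax)·(1/[S]) + 1/Vmax. The two points give (1/[S], 1/v) = (2.475, 0.01534) and (0.07246, 0.002899).
Slope = (0.01534 − 0.002899)/(2.475 − 0.07246) = 0.005177; intercept = 0.01534 − 0.005177×2.475 = 0.002523.
Vmax = 1/intercept = 396 nmol/s; Km = slope × Vmax = 0.005177 × 396 = 2.05 µM.

Km = 2.05 µM; Vmax = 396 nmol/s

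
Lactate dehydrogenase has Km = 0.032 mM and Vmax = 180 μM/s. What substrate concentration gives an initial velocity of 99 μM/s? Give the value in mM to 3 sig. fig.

0.0391 mM

The required fractional saturation is v/Vmax = 99/180 = 0.5500.
Then [S]/(Km+[S]) = 0.5500 ⇒ [S] = 0.032 × 0.5500/(1 − 0.5500) = 0.0391 mM.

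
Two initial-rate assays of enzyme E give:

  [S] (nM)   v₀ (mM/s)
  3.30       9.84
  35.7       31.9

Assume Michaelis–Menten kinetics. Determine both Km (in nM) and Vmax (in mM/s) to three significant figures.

Km = 10.6 nM; Vmax = 41.3 mM/s

From v = Vmax[S]/(Km+[S]), each point gives Vmax = v(Km+[S])/[S].
Equating: 9.84(Km+3.30)/3.30 = 31.9(Km+35.7)/35.7.
2.982·Km + 9.84 = 0.8936·Km + 31.9, so (2.982 − 0.8936)·Km = 31.9 − 9.84.
Km = 22.06/2.088 = 10.6 nM; then Vmax = 9.84(10.6+3.30)/3.30 = 41.3 mM/s.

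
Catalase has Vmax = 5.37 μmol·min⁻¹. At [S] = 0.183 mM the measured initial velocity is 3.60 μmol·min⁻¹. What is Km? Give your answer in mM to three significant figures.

v/Vmax = 3.60/5.37 = 0.6704 = [S]/(Km+[S]).
So Km + [S] = [S]/0.6704 = 0.2730 mM, giving Km = 0.2730 − 0.183 = 0.0900 mM.

0.0900 mM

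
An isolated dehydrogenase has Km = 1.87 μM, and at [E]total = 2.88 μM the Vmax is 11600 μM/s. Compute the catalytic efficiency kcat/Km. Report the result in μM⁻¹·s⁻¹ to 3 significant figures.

2150 μM⁻¹·s⁻¹

kcat = Vmax/[E]total = 11600/2.88 = 4030 s⁻¹.
kcat/Km = 4030/1.87 = 2150 μM⁻¹·s⁻¹.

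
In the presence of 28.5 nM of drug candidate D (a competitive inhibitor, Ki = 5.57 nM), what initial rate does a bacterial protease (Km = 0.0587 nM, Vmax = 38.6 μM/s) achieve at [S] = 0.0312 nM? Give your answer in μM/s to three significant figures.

With α = 1 + [I]/Ki = 1 + 28.5/5.57 = 6.117, the competitive rate law is v = Vmax[S] / (αKm + [S]).
v = 38.6×0.0312 / (6.117×0.0587 + 0.0312) = 1.204/0.3903 = 3.09 μM/s.

3.09 μM/s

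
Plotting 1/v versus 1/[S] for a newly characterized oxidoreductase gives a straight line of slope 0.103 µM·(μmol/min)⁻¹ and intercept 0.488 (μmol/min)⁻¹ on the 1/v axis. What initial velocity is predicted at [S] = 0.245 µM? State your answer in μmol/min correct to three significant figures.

The y-intercept is 1/Vmax, so Vmax = 1/0.488 = 2.05 μmol/min.
The slope is Km/Vmax, so Km = 0.103 × 2.05 = 0.211 µM.
Then v = 2.05 × 0.245/(0.211 + 0.245) = 1.10 μmol/min.

1.10 μmol/min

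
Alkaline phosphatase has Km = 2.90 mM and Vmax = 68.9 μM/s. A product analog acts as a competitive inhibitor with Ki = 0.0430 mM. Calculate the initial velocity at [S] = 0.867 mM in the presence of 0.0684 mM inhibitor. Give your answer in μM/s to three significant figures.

α = 1 + [I]/Ki = 1 + 0.0684/0.0430 = 2.591.
For a competitive inhibitor, Vmax is unchanged and the apparent Km becomes α·Km: Km,app = 7.51 mM, Vmax,app = 68.9 μM/s.
v = Vmax,app·[S]/(Km,app + [S]) = 68.9 × 0.867/(7.51 + 0.867) = 7.13 μM/s.

7.13 μM/s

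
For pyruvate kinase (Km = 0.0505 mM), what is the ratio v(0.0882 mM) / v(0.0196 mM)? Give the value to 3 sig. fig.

Since Vmax cancels, v₂/v₁ = [S]₂(Km+[S]₁) / [S]₁(Km+[S]₂).
= 0.0882×(0.0505+0.0196) / (0.0196×(0.0505+0.0882)) = 0.006183/0.002719 = 2.27.

2.27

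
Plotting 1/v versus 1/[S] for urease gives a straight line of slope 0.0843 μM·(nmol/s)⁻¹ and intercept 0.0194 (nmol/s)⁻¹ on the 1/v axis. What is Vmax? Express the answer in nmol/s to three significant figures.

The y-intercept of a Lineweaver–Burk plot equals 1/Vmax, so Vmax = 1/0.0194 = 51.5 nmol/s.

51.5 nmol/s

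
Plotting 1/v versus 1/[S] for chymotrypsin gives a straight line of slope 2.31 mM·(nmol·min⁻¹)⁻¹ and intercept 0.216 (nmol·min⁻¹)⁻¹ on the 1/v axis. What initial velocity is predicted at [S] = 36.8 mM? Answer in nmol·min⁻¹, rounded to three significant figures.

3.59 nmol·min⁻¹

The y-intercept is 1/Vmax, so Vmax = 1/0.216 = 4.63 nmol·min⁻¹.
The slope is Km/Vmax, so Km = 2.31 × 4.63 = 10.7 mM.
Then v = 4.63 × 36.8/(10.7 + 36.8) = 3.59 nmol·min⁻¹.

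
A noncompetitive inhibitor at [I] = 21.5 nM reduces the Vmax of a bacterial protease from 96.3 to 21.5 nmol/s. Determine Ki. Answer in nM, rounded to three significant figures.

6.18 nM

Noncompetitive: Vmax,app = Vmax/α with α = 1 + [I]/Ki.
α = Vmax/Vmax,app = 96.3/21.5 = 4.479.
Since α = 1 + [I]/Ki, [I]/Ki = 4.479 − 1 = 3.479 and Ki = 21.5/3.479 = 6.18 nM.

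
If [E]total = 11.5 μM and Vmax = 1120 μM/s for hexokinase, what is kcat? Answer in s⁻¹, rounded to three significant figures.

kcat = Vmax/[E]total = 1120 μM/s / 11.5 μM = 97.4 s⁻¹.

97.4 s⁻¹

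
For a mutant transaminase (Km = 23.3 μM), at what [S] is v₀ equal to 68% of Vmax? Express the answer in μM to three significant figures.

v/Vmax = [S]/(Km+[S]) = 0.68, so [S] = Km·0.68/(1 − 0.68) = 23.3 × 2.125.
[S] = 49.5 μM.

49.5 μM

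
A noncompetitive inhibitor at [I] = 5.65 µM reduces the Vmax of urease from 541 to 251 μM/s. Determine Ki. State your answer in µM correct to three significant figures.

Noncompetitive: Vmax,app = Vmax/α with α = 1 + [I]/Ki.
α = Vmax/Vmax,app = 541/251 = 2.155.
Ki = [I]/(α − 1) = 5.65/1.155 = 4.89 µM.

4.89 µM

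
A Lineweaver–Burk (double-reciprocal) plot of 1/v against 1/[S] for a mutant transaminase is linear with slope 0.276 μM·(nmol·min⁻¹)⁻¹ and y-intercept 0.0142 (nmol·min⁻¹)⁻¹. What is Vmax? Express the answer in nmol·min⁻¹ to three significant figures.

70.4 nmol·min⁻¹

The y-intercept of a Lineweaver–Burk plot equals 1/Vmax, so Vmax = 1/0.0142 = 70.4 nmol·min⁻¹.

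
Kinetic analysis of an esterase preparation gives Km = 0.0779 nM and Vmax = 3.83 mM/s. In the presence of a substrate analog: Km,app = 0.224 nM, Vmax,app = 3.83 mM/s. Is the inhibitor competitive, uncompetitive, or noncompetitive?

Km increases (0.0779 → 0.224 nM) while Vmax is unchanged — the hallmark of competitive inhibition.

competitive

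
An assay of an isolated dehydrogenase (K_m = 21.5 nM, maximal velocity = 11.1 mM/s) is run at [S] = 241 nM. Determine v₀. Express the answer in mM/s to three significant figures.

10.2 mM/s

[S]/(Km+[S]) = 241/262.5 = 0.9181, the fractional saturation.
v = 0.9181 × Vmax = 0.9181 × 11.1 = 10.2 mM/s.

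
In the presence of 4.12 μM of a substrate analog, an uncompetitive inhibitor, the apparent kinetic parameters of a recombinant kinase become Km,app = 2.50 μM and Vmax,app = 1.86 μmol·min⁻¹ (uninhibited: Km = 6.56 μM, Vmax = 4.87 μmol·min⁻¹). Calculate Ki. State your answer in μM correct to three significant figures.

2.55 μM

Uncompetitive: Vmax,app = Vmax/α (and Km,app = Km/α) with α = 1 + [I]/Ki.
α = Vmax/Vmax,app = 4.87/1.86 = 2.618.
Since α = 1 + [I]/Ki, [I]/Ki = 2.618 − 1 = 1.618 and Ki = 4.12/1.618 = 2.55 μM.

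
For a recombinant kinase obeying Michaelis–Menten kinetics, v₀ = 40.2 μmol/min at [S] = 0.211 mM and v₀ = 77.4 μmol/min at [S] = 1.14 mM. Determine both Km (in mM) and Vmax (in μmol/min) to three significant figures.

Km = 0.303 mM; Vmax = 98.0 μmol/min

From v = Vmax[S]/(Km+[S]), each point gives Vmax = v(Km+[S])/[S].
Equating: 40.2(Km+0.211)/0.211 = 77.4(Km+1.14)/1.14.
190.5·Km + 40.2 = 67.89·Km + 77.4, so (190.5 − 67.89)·Km = 77.4 − 40.2.
Km = 37.20/122.6 = 0.303 mM; then Vmax = 40.2(0.303+0.211)/0.211 = 98.0 μmol/min.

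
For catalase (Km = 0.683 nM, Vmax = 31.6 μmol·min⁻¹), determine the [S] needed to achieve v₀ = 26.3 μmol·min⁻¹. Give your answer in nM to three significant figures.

The required fractional saturation is v/Vmax = 26.3/31.6 = 0.8323.
Then [S]/(Km+[S]) = 0.8323 ⇒ [S] = 0.683 × 0.8323/(1 − 0.8323) = 3.39 nM.

3.39 nM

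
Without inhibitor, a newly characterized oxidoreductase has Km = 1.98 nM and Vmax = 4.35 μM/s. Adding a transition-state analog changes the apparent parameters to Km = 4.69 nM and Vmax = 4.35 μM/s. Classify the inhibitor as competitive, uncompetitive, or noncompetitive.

competitive

Km increases (1.98 → 4.69 nM) while Vmax is unchanged — the hallmark of competitive inhibition.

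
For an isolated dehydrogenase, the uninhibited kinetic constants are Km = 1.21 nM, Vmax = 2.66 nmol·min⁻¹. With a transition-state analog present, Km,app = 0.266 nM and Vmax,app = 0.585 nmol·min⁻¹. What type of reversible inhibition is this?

Both Km and Vmax decrease by the same factor (~4.55-fold) — characteristic of uncompetitive inhibition.

uncompetitive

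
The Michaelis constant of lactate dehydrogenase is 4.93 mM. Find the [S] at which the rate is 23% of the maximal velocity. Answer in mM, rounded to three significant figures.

v/Vmax = [S]/(Km+[S]) = 0.23, so [S] = Km·0.23/(1 − 0.23) = 4.93 × 0.2987.
[S] = 1.47 mM.

1.47 mM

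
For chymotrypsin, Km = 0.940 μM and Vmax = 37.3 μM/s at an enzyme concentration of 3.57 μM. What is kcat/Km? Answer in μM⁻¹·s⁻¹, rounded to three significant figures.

kcat = Vmax/[E]total = 37.3/3.57 = 10.4 s⁻¹.
kcat/Km = 10.4/0.940 = 11.1 μM⁻¹·s⁻¹.

11.1 μM⁻¹·s⁻¹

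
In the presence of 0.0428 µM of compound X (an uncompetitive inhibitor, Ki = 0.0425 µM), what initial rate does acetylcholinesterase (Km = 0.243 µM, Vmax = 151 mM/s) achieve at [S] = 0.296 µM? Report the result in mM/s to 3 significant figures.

α = 1 + [I]/Ki = 1 + 0.0428/0.0425 = 2.007.
For an uncompetitive inhibitor, both parameters are divided by α, giving Vmax/α and Km/α: Km,app = 0.121 µM, Vmax,app = 75.2 mM/s.
v = Vmax,app·[S]/(Km,app + [S]) = 75.2 × 0.296/(0.121 + 0.296) = 53.4 mM/s.

53.4 mM/s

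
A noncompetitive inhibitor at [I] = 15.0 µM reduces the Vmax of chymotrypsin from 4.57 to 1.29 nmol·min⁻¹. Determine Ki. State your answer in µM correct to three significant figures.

Noncompetitive: Vmax,app = Vmax/α with α = 1 + [I]/Ki.
α = Vmax/Vmax,app = 4.57/1.29 = 3.543.
Ki = [I]/(α − 1) = 15.0/2.543 = 5.90 µM.

5.90 µM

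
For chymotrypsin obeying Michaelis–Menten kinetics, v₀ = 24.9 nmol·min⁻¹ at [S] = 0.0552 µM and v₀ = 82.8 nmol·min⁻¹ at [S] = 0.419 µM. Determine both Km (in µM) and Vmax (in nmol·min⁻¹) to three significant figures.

From v = Vmax[S]/(Km+[S]), each point gives Vmax = v(Km+[S])/[S].
Equating: 24.9(Km+0.0552)/0.0552 = 82.8(Km+0.419)/0.419.
451.1·Km + 24.9 = 197.6·Km + 82.8, so (451.1 − 197.6)·Km = 82.8 − 24.9.
Km = 57.90/253.5 = 0.228 µM; then Vmax = 24.9(0.228+0.0552)/0.0552 = 128 nmol·min⁻¹.

Km = 0.228 µM; Vmax = 128 nmol·min⁻¹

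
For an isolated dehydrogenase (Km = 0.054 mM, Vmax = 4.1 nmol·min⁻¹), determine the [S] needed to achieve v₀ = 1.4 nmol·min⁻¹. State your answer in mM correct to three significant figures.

0.0280 mM

Rearranging v = Vmax[S]/(Km+[S]) gives [S] = Km·v/(Vmax − v).
[S] = 0.054 × 1.4 / (4.1 − 1.4) = 0.07560/2.700 = 0.0280 mM.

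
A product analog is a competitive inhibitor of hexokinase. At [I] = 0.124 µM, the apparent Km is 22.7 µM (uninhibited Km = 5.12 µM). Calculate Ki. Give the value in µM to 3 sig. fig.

0.0361 µM

Competitive: Km,app = α·Km with α = 1 + [I]/Ki.
α = Km,app/Km = 22.7/5.12 = 4.434.
Ki = [I]/(α − 1) = 0.124/3.434 = 0.0361 µM.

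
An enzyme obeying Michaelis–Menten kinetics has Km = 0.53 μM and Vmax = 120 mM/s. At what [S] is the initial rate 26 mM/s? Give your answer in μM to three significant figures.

0.147 μM

The required fractional saturation is v/Vmax = 26/120 = 0.2167.
Then [S]/(Km+[S]) = 0.2167 ⇒ [S] = 0.53 × 0.2167/(1 − 0.2167) = 0.147 μM.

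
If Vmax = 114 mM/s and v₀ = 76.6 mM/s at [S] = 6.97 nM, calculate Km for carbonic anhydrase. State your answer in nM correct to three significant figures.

v/Vmax = 76.6/114 = 0.6719 = [S]/(Km+[S]).
So Km + [S] = [S]/0.6719 = 10.37 nM, giving Km = 10.37 − 6.97 = 3.40 nM.

3.40 nM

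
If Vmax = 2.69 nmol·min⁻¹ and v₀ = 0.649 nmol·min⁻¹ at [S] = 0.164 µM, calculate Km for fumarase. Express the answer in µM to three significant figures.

0.516 µM

From v = Vmax[S]/(Km+[S]), Km = [S](Vmax − v)/v.
Km = 0.164 × (2.69 − 0.649) / 0.649 = 0.3347/0.649 = 0.516 µM.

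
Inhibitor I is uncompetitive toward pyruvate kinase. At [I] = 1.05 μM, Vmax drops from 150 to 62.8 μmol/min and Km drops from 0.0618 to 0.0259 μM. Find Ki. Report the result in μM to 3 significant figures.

Uncompetitive: Vmax,app = Vmax/α (and Km,app = Km/α) with α = 1 + [I]/Ki.
α = Vmax/Vmax,app = 150/62.8 = 2.389.
Ki = [I]/(α − 1) = 1.05/1.389 = 0.756 μM.

0.756 μM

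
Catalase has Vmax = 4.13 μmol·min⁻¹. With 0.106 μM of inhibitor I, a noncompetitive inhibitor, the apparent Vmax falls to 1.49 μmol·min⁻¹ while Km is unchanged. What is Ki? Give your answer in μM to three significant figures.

0.0598 μM

Noncompetitive: Vmax,app = Vmax/α with α = 1 + [I]/Ki.
α = Vmax/Vmax,app = 4.13/1.49 = 2.772.
Ki = [I]/(α − 1) = 0.106/1.772 = 0.0598 μM.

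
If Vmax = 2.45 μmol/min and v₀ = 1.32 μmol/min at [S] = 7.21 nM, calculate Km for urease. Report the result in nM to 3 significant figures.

From v = Vmax[S]/(Km+[S]), Km = [S](Vmax − v)/v.
Km = 7.21 × (2.45 − 1.32) / 1.32 = 8.147/1.32 = 6.17 nM.

6.17 nM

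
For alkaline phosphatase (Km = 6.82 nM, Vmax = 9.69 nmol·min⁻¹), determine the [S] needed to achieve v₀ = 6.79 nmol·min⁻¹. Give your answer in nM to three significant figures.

16.0 nM

Rearranging v = Vmax[S]/(Km+[S]) gives [S] = Km·v/(Vmax − v).
[S] = 6.82 × 6.79 / (9.69 − 6.79) = 46.31/2.900 = 16.0 nM.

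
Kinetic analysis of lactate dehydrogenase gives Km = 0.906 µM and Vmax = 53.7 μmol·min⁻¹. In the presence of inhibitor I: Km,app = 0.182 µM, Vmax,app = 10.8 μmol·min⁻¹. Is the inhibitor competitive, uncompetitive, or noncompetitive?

uncompetitive

Both Km and Vmax decrease by the same factor (~4.97-fold) — characteristic of uncompetitive inhibition.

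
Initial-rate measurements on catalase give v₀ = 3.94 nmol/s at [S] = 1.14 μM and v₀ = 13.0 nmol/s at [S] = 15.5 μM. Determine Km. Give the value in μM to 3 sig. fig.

From v = Vmax[S]/(Km+[S]), each point gives Vmax = v(Km+[S])/[S].
Equating: 3.94(Km+1.14)/1.14 = 13.0(Km+15.5)/15.5.
3.456·Km + 3.94 = 0.8387·Km + 13.0, so (3.456 − 0.8387)·Km = 13.0 − 3.94.
Km = 9.060/2.617 = 3.46 μM; then Vmax = 3.94(3.46+1.14)/1.14 = 15.9 nmol/s.

3.46 μM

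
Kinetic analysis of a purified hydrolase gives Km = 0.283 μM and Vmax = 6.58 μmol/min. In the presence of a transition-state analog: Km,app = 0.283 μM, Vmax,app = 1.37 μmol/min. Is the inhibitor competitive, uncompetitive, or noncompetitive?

Vmax decreases (6.58 → 1.37 μmol/min) while Km is unchanged — pure noncompetitive inhibition.

noncompetitive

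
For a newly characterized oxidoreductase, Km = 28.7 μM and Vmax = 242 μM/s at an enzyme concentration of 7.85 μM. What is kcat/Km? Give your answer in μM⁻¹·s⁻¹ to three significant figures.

kcat = Vmax/[E]total = 242/7.85 = 30.8 s⁻¹.
kcat/Km = 30.8/28.7 = 1.07 μM⁻¹·s⁻¹.

1.07 μM⁻¹·s⁻¹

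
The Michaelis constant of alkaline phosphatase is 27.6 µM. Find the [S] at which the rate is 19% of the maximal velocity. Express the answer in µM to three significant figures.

v/Vmax = [S]/(Km+[S]) = 0.19, so [S] = Km·0.19/(1 − 0.19) = 27.6 × 0.2346.
[S] = 6.47 µM.

6.47 µM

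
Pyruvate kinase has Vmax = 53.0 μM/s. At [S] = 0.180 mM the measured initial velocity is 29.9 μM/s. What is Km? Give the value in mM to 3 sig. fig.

0.139 mM

From v = Vmax[S]/(Km+[S]), Km = [S](Vmax − v)/v.
Km = 0.180 × (53.0 − 29.9) / 29.9 = 4.158/29.9 = 0.139 mM.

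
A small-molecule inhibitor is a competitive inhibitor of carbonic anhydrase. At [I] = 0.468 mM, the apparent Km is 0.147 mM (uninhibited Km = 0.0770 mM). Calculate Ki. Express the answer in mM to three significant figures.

0.515 mM

Competitive: Km,app = α·Km with α = 1 + [I]/Ki.
α = Km,app/Km = 0.147/0.0770 = 1.909.
Ki = [I]/(α − 1) = 0.468/0.9091 = 0.515 mM.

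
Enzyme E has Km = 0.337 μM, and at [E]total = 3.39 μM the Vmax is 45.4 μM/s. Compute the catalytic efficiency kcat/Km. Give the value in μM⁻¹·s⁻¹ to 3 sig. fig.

kcat = Vmax/[E]total = 45.4/3.39 = 13.4 s⁻¹.
kcat/Km = 13.4/0.337 = 39.7 μM⁻¹·s⁻¹.

39.7 μM⁻¹·s⁻¹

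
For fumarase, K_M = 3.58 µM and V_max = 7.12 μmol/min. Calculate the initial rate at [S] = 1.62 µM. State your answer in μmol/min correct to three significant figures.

2.22 μmol/min

v = Vmax·[S]/(Km + [S]) = 7.12 × 1.62 / (3.58 + 1.62)
  = 11.53 / 5.200 = 2.22 μmol/min.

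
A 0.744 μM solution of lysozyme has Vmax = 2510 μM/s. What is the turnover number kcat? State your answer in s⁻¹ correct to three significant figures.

kcat = Vmax/[E]total = 2510 μM/s / 0.744 μM = 3370 s⁻¹.

3370 s⁻¹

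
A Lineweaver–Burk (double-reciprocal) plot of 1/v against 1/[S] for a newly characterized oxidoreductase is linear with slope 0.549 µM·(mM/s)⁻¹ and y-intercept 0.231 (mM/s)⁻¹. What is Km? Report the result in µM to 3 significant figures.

y-intercept = 1/Vmax ⇒ Vmax = 4.33 mM/s; slope = Km/Vmax ⇒ Km = slope × Vmax.
Km = 0.549 × 4.33 = 2.38 µM.

2.38 µM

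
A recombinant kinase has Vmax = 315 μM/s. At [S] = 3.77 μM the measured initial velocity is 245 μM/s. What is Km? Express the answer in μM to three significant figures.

v/Vmax = 245/315 = 0.7778 = [S]/(Km+[S]).
So Km + [S] = [S]/0.7778 = 4.847 μM, giving Km = 4.847 − 3.77 = 1.08 μM.

1.08 μM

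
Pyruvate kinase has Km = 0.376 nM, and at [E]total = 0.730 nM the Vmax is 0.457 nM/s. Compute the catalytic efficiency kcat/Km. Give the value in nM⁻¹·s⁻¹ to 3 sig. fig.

kcat = Vmax/[E]total = 0.457/0.730 = 0.626 s⁻¹.
kcat/Km = 0.626/0.376 = 1.66 nM⁻¹·s⁻¹.

1.66 nM⁻¹·s⁻¹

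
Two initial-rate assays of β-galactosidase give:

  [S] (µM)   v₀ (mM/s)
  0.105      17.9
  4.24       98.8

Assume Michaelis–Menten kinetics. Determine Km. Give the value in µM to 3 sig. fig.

From v = Vmax[S]/(Km+[S]), each point gives Vmax = v(Km+[S])/[S].
Equating: 17.9(Km+0.105)/0.105 = 98.8(Km+4.24)/4.24.
170.5·Km + 17.9 = 23.30·Km + 98.8, so (170.5 − 23.30)·Km = 98.8 − 17.9.
Km = 80.90/147.2 = 0.550 µM; then Vmax = 17.9(0.550+0.105)/0.105 = 112 mM/s.

0.550 µM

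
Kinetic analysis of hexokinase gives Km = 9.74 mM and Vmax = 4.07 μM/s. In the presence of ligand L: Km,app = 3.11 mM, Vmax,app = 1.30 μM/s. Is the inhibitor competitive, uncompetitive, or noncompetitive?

uncompetitive

Both Km and Vmax decrease by the same factor (~3.13-fold) — characteristic of uncompetitive inhibition.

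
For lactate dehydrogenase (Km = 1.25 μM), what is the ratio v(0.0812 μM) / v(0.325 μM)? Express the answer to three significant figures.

Since Vmax cancels, v₂/v₁ = [S]₂(Km+[S]₁) / [S]₁(Km+[S]₂).
= 0.0812×(1.25+0.325) / (0.325×(1.25+0.0812)) = 0.1279/0.4326 = 0.296.

0.296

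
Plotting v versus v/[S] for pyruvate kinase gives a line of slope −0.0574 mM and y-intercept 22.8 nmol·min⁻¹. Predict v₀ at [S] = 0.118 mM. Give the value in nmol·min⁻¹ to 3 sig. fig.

In the Eadie–Hofstee form v = Vmax − Km·(v/[S]), the slope is −Km and the intercept is Vmax, so Km = 0.0574 mM and Vmax = 22.8 nmol·min⁻¹.
v = 22.8 × 0.118/(0.0574 + 0.118) = 15.3 nmol·min⁻¹.

15.3 nmol·min⁻¹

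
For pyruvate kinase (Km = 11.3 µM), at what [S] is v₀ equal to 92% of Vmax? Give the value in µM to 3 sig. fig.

v/Vmax = [S]/(Km+[S]) = 0.92, so [S] = Km·0.92/(1 − 0.92) = 11.3 × 11.50.
[S] = 130 µM.

130 µM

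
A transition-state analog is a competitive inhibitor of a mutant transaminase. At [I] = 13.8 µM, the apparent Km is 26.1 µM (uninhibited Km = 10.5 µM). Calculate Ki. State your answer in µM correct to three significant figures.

9.29 µM

Competitive: Km,app = α·Km with α = 1 + [I]/Ki.
α = Km,app/Km = 26.1/10.5 = 2.486.
Since α = 1 + [I]/Ki, [I]/Ki = 2.486 − 1 = 1.486 and Ki = 13.8/1.486 = 9.29 µM.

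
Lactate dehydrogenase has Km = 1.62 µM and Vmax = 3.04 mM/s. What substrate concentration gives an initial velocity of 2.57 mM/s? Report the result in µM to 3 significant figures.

The required fractional saturation is v/Vmax = 2.57/3.04 = 0.8454.
Then [S]/(Km+[S]) = 0.8454 ⇒ [S] = 1.62 × 0.8454/(1 − 0.8454) = 8.86 µM.

8.86 µM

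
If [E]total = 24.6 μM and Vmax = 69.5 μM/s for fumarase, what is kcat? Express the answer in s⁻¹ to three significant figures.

kcat = Vmax/[E]total = 69.5 μM/s / 24.6 μM = 2.83 s⁻¹.

2.83 s⁻¹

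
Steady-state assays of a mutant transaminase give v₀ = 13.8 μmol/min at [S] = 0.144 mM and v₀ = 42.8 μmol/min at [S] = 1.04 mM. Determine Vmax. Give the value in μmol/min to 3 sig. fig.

64.6 μmol/min

In reciprocal form, 1/v = (Km/Vmax)·(1/[S]) + 1/Vmax. The two points give (1/[S], 1/v) = (6.944, 0.07246) and (0.9615, 0.02336).
Slope = (0.07246 − 0.02336)/(6.944 − 0.9615) = 0.008207; intercept = 0.07246 − 0.008207×6.944 = 0.01547.
Vmax = 1/intercept = 64.6 μmol/min; Km = slope × Vmax = 0.008207 × 64.6 = 0.530 mM.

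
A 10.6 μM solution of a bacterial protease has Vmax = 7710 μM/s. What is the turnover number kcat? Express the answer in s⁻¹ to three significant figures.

kcat = Vmax/[E]total = 7710 μM/s / 10.6 μM = 727 s⁻¹.

727 s⁻¹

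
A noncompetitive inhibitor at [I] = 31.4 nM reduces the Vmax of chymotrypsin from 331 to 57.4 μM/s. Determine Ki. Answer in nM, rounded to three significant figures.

Noncompetitive: Vmax,app = Vmax/α with α = 1 + [I]/Ki.
α = Vmax/Vmax,app = 331/57.4 = 5.767.
Ki = [I]/(α − 1) = 31.4/4.767 = 6.59 nM.

6.59 nM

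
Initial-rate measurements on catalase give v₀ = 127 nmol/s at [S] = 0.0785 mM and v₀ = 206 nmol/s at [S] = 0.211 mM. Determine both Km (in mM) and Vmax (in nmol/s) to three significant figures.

Km = 0.123 mM; Vmax = 326 nmol/s

In reciprocal form, 1/v = (Km/Vmax)·(1/[S]) + 1/Vmax. The two points give (1/[S], 1/v) = (12.74, 0.007874) and (4.739, 0.004854).
Slope = (0.007874 − 0.004854)/(12.74 − 4.739) = 0.0003775; intercept = 0.007874 − 0.0003775×12.74 = 0.003065.
Vmax = 1/intercept = 326 nmol/s; Km = slope × Vmax = 0.0003775 × 326 = 0.123 mM.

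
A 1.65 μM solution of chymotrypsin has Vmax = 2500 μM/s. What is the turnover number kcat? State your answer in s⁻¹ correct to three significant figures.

kcat = Vmax/[E]total = 2500 μM/s / 1.65 μM = 1520 s⁻¹.

1520 s⁻¹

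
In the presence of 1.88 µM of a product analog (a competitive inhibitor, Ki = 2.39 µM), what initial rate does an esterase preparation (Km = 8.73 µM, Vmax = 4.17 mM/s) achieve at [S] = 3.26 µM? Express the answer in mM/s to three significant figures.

α = 1 + [I]/Ki = 1 + 1.88/2.39 = 1.787.
For a competitive inhibitor, Vmax is unchanged and the apparent Km becomes α·Km: Km,app = 15.6 µM, Vmax,app = 4.17 mM/s.
v = Vmax,app·[S]/(Km,app + [S]) = 4.17 × 3.26/(15.6 + 3.26) = 0.721 mM/s.

0.721 mM/s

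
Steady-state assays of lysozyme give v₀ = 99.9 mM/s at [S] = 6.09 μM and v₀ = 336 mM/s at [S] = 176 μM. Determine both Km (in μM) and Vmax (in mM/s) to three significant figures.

Km = 16.3 μM; Vmax = 367 mM/s

From v = Vmax[S]/(Km+[S]), each point gives Vmax = v(Km+[S])/[S].
Equating: 99.9(Km+6.09)/6.09 = 336(Km+176)/176.
16.40·Km + 99.9 = 1.909·Km + 336, so (16.40 − 1.909)·Km = 336 − 99.9.
Km = 236.1/14.49 = 16.3 μM; then Vmax = 99.9(16.3+6.09)/6.09 = 367 mM/s.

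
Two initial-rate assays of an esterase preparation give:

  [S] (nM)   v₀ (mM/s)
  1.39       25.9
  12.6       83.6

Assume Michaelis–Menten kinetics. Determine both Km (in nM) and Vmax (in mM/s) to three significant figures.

In reciprocal form, 1/v = (Km/Vmax)·(1/[S]) + 1/Vmax. The two points give (1/[S], 1/v) = (0.7194, 0.03861) and (0.07937, 0.01196).
Slope = (0.03861 − 0.01196)/(0.7194 − 0.07937) = 0.04163; intercept = 0.03861 − 0.04163×0.7194 = 0.008657.
Vmax = 1/intercept = 116 mM/s; Km = slope × Vmax = 0.04163 × 116 = 4.81 nM.

Km = 4.81 nM; Vmax = 116 mM/s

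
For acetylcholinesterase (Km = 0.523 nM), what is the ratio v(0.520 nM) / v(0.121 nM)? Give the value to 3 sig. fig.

2.65

The fractional saturations are [S]/(Km+[S]) = 0.121/0.6440 = 0.1879 and 0.520/1.043 = 0.4986.
v₂/v₁ is just their ratio: 0.4986/0.1879 = 2.65.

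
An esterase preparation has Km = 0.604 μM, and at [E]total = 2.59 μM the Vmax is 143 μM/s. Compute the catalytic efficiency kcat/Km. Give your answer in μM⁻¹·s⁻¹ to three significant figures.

91.4 μM⁻¹·s⁻¹

kcat = Vmax/[E]total = 143/2.59 = 55.2 s⁻¹.
kcat/Km = 55.2/0.604 = 91.4 μM⁻¹·s⁻¹.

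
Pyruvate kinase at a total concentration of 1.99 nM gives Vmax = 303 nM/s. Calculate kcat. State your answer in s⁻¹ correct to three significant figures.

152 s⁻¹

kcat = Vmax/[E]total = 303 nM/s / 1.99 nM = 152 s⁻¹.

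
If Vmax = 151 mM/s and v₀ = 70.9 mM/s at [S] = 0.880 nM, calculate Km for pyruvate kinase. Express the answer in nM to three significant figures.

From v = Vmax[S]/(Km+[S]), Km = [S](Vmax − v)/v.
Km = 0.880 × (151 − 70.9) / 70.9 = 70.49/70.9 = 0.994 nM.

0.994 nM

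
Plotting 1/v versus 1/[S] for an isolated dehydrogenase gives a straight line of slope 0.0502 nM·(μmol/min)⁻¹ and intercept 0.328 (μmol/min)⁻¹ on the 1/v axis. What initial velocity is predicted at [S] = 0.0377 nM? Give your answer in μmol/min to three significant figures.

The y-intercept is 1/Vmax, so Vmax = 1/0.328 = 3.05 μmol/min.
The slope is Km/Vmax, so Km = 0.0502 × 3.05 = 0.153 nM.
Then v = 3.05 × 0.0377/(0.153 + 0.0377) = 0.603 μmol/min.

0.603 μmol/min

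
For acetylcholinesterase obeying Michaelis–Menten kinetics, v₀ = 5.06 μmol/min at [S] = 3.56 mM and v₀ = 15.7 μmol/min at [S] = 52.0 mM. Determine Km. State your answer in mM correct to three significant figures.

9.50 mM

From v = Vmax[S]/(Km+[S]), each point gives Vmax = v(Km+[S])/[S].
Equating: 5.06(Km+3.56)/3.56 = 15.7(Km+52.0)/52.0.
1.421·Km + 5.06 = 0.3019·Km + 15.7, so (1.421 − 0.3019)·Km = 15.7 − 5.06.
Km = 10.64/1.119 = 9.50 mM; then Vmax = 5.06(9.50+3.56)/3.56 = 18.6 μmol/min.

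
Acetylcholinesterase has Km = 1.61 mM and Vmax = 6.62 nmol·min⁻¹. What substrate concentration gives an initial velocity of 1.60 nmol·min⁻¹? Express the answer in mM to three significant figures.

The required fractional saturation is v/Vmax = 1.60/6.62 = 0.2417.
Then [S]/(Km+[S]) = 0.2417 ⇒ [S] = 1.61 × 0.2417/(1 − 0.2417) = 0.513 mM.

0.513 mM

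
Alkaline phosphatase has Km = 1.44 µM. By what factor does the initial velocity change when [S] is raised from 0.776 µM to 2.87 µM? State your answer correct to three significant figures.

Since Vmax cancels, v₂/v₁ = [S]₂(Km+[S]₁) / [S]₁(Km+[S]₂).
= 2.87×(1.44+0.776) / (0.776×(1.44+2.87)) = 6.360/3.345 = 1.90.

1.90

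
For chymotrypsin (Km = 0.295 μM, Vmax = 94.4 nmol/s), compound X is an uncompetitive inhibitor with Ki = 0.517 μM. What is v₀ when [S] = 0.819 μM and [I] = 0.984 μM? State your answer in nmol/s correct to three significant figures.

α = 1 + [I]/Ki = 1 + 0.984/0.517 = 2.903.
For an uncompetitive inhibitor, both parameters are divided by α, giving Vmax/α and Km/α: Km,app = 0.102 μM, Vmax,app = 32.5 nmol/s.
v = Vmax,app·[S]/(Km,app + [S]) = 32.5 × 0.819/(0.102 + 0.819) = 28.9 nmol/s.

28.9 nmol/s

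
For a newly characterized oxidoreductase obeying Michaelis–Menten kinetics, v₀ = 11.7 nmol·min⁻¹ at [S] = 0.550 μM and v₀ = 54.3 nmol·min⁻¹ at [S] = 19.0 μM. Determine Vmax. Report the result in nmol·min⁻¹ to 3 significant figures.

In reciprocal form, 1/v = (Km/Vmax)·(1/[S]) + 1/Vmax. The two points give (1/[S], 1/v) = (1.818, 0.08547) and (0.05263, 0.01842).
Slope = (0.08547 − 0.01842)/(1.818 − 0.05263) = 0.03798; intercept = 0.08547 − 0.03798×1.818 = 0.01642.
Vmax = 1/intercept = 60.9 nmol·min⁻¹; Km = slope × Vmax = 0.03798 × 60.9 = 2.31 μM.

60.9 nmol·min⁻¹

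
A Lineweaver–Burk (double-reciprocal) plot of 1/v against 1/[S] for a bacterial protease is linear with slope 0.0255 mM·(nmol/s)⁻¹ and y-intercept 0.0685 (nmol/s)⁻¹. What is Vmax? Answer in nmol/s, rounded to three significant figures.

The y-intercept of a Lineweaver–Burk plot equals 1/Vmax, so Vmax = 1/0.0685 = 14.6 nmol/s.

14.6 nmol/s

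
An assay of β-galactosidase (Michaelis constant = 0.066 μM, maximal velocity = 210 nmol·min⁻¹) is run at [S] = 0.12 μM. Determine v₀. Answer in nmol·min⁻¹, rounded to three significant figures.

v = Vmax·[S]/(Km + [S]) = 210 × 0.12 / (0.066 + 0.12)
  = 25.20 / 0.1860 = 135 nmol·min⁻¹.

135 nmol·min⁻¹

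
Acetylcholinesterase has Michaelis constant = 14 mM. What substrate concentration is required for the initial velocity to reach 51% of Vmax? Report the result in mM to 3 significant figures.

v/Vmax = [S]/(Km+[S]) = 0.51, so [S] = Km·0.51/(1 − 0.51) = 14 × 1.041.
[S] = 14.6 mM.

14.6 mM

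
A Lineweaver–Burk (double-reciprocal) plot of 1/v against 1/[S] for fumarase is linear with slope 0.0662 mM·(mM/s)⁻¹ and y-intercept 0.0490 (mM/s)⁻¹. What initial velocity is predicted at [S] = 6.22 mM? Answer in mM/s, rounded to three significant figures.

16.8 mM/s

The y-intercept is 1/Vmax, so Vmax = 1/0.0490 = 20.4 mM/s.
The slope is Km/Vmax, so Km = 0.0662 × 20.4 = 1.35 mM.
Then v = 20.4 × 6.22/(1.35 + 6.22) = 16.8 mM/s.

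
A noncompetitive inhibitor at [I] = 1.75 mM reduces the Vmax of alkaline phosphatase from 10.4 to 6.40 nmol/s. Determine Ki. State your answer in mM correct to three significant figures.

Noncompetitive: Vmax,app = Vmax/α with α = 1 + [I]/Ki.
α = Vmax/Vmax,app = 10.4/6.40 = 1.625.
Ki = [I]/(α − 1) = 1.75/0.6250 = 2.80 mM.

2.80 mM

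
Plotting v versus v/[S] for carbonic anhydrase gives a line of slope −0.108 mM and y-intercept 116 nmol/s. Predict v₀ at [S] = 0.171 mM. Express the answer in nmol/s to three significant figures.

71.1 nmol/s

In the Eadie–Hofstee form v = Vmax − Km·(v/[S]), the slope is −Km and the intercept is Vmax, so Km = 0.108 mM and Vmax = 116 nmol/s.
v = 116 × 0.171/(0.108 + 0.171) = 71.1 nmol/s.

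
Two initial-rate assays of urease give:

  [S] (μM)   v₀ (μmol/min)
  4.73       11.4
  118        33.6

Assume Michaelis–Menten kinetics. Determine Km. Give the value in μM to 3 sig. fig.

From v = Vmax[S]/(Km+[S]), each point gives Vmax = v(Km+[S])/[S].
Equating: 11.4(Km+4.73)/4.73 = 33.6(Km+118)/118.
2.410·Km + 11.4 = 0.2847·Km + 33.6, so (2.410 − 0.2847)·Km = 33.6 − 11.4.
Km = 22.20/2.125 = 10.4 μM; then Vmax = 11.4(10.4+4.73)/4.73 = 36.6 μmol/min.

10.4 μM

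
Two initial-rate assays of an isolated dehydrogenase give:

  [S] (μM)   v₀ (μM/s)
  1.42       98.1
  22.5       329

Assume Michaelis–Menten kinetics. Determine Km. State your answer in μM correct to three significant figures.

In reciprocal form, 1/v = (Km/Vmax)·(1/[S]) + 1/Vmax. The two points give (1/[S], 1/v) = (0.7042, 0.01019) and (0.04444, 0.003040).
Slope = (0.01019 − 0.003040)/(0.7042 − 0.04444) = 0.01084; intercept = 0.01019 − 0.01084×0.7042 = 0.002558.
Vmax = 1/intercept = 391 μM/s; Km = slope × Vmax = 0.01084 × 391 = 4.24 μM.

4.24 μM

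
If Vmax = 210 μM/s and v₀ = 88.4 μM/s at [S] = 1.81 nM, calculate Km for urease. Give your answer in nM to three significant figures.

2.49 nM

From v = Vmax[S]/(Km+[S]), Km = [S](Vmax − v)/v.
Km = 1.81 × (210 − 88.4) / 88.4 = 220.1/88.4 = 2.49 nM.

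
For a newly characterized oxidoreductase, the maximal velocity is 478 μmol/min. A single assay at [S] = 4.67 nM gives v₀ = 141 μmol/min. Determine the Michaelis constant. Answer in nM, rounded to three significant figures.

11.2 nM

v/Vmax = 141/478 = 0.2950 = [S]/(Km+[S]).
So Km + [S] = [S]/0.2950 = 15.83 nM, giving Km = 15.83 − 4.67 = 11.2 nM.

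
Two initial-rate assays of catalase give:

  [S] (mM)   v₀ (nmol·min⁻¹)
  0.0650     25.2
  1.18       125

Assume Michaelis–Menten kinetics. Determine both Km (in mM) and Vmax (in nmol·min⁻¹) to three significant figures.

From v = Vmax[S]/(Km+[S]), each point gives Vmax = v(Km+[S])/[S].
Equating: 25.2(Km+0.0650)/0.0650 = 125(Km+1.18)/1.18.
387.7·Km + 25.2 = 105.9·Km + 125, so (387.7 − 105.9)·Km = 125 − 25.2.
Km = 99.80/281.8 = 0.354 mM; then Vmax = 25.2(0.354+0.0650)/0.0650 = 163 nmol·min⁻¹.

Km = 0.354 mM; Vmax = 163 nmol·min⁻¹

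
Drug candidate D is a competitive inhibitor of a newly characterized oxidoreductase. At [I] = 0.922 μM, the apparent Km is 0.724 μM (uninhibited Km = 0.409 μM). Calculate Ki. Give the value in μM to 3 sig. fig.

1.20 μM

Competitive: Km,app = α·Km with α = 1 + [I]/Ki.
α = Km,app/Km = 0.724/0.409 = 1.770.
Since α = 1 + [I]/Ki, [I]/Ki = 1.770 − 1 = 0.7702 and Ki = 0.922/0.7702 = 1.20 μM.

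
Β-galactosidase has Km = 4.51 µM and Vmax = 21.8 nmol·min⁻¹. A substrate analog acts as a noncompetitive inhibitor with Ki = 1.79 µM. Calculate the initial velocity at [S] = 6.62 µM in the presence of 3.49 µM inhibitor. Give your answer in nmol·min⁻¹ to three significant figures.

4.40 nmol·min⁻¹

With α = 1 + [I]/Ki = 1 + 3.49/1.79 = 2.950, the noncompetitive rate law is v = (Vmax/α)·[S] / (Km + [S]).
v = (21.8/2.950)×6.62 / (4.51 + 6.62) = 48.93/11.13 = 4.40 nmol·min⁻¹.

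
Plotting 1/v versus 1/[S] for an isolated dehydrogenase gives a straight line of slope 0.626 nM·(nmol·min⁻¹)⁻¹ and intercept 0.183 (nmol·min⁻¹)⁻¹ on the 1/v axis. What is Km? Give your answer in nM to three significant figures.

3.42 nM

y-intercept = 1/Vmax ⇒ Vmax = 5.46 nmol·min⁻¹; slope = Km/Vmax ⇒ Km = slope × Vmax.
Km = 0.626 × 5.46 = 3.42 nM.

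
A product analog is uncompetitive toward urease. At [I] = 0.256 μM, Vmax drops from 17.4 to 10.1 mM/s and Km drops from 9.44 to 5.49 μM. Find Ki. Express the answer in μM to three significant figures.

Uncompetitive: Vmax,app = Vmax/α (and Km,app = Km/α) with α = 1 + [I]/Ki.
α = Vmax/Vmax,app = 17.4/10.1 = 1.723.
Ki = [I]/(α − 1) = 0.256/0.7228 = 0.354 μM.

0.354 μM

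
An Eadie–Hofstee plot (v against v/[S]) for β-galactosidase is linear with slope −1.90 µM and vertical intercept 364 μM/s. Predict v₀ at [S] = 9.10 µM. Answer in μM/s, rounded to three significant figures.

301 μM/s

In the Eadie–Hofstee form v = Vmax − Km·(v/[S]), the slope is −Km and the intercept is Vmax, so Km = 1.90 µM and Vmax = 364 μM/s.
v = 364 × 9.10/(1.90 + 9.10) = 301 μM/s.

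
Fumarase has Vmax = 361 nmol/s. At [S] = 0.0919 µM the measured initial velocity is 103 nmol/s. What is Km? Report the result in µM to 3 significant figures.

0.230 µM

v/Vmax = 103/361 = 0.2853 = [S]/(Km+[S]).
So Km + [S] = [S]/0.2853 = 0.3221 µM, giving Km = 0.3221 − 0.0919 = 0.230 µM.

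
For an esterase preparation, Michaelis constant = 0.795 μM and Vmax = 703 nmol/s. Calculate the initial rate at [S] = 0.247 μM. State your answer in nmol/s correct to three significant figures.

v = Vmax·[S]/(Km + [S]) = 703 × 0.247 / (0.795 + 0.247)
  = 173.6 / 1.042 = 167 nmol/s.

167 nmol/s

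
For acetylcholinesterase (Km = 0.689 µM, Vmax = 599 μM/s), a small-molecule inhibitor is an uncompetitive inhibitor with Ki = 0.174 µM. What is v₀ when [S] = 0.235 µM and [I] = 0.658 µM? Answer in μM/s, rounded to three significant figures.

77.7 μM/s

α = 1 + [I]/Ki = 1 + 0.658/0.174 = 4.782.
For an uncompetitive inhibitor, both parameters are divided by α, giving Vmax/α and Km/α: Km,app = 0.144 µM, Vmax,app = 125 μM/s.
v = Vmax,app·[S]/(Km,app + [S]) = 125 × 0.235/(0.144 + 0.235) = 77.7 μM/s.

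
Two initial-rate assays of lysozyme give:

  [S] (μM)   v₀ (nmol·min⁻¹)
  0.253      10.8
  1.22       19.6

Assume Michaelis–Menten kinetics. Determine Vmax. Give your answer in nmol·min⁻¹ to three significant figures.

24.9 nmol·min⁻¹

In reciprocal form, 1/v = (Km/Vmax)·(1/[S]) + 1/Vmax. The two points give (1/[S], 1/v) = (3.953, 0.09259) and (0.8197, 0.05102).
Slope = (0.09259 − 0.05102)/(3.953 − 0.8197) = 0.01327; intercept = 0.09259 − 0.01327×3.953 = 0.04014.
Vmax = 1/intercept = 24.9 nmol·min⁻¹; Km = slope × Vmax = 0.01327 × 24.9 = 0.331 μM.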